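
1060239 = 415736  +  644503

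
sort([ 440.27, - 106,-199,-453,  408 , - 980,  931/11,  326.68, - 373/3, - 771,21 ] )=[ - 980, - 771, - 453, - 199, - 373/3, - 106, 21,931/11 , 326.68,  408, 440.27]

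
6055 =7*865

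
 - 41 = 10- 51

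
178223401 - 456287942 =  - 278064541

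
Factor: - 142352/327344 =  - 217/499=- 7^1*31^1 * 499^( - 1)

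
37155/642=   57 + 187/214 = 57.87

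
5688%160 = 88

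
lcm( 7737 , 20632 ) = 61896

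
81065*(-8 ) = - 648520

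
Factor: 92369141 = 107^1*257^1*3359^1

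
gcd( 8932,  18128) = 44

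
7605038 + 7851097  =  15456135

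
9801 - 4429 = 5372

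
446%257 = 189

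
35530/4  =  17765/2 = 8882.50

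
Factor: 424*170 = 72080 = 2^4*5^1 * 17^1 * 53^1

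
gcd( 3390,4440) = 30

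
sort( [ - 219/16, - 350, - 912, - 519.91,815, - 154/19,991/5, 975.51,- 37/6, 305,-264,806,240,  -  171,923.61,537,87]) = [ - 912, - 519.91, - 350,-264, - 171, - 219/16,-154/19, - 37/6,87,991/5, 240,305, 537,806,815, 923.61,975.51 ] 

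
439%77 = 54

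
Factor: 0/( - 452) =0 = 0^1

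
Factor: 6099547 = 6099547^1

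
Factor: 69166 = 2^1*34583^1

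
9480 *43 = 407640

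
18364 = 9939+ 8425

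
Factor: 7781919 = 3^1 * 853^1*3041^1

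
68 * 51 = 3468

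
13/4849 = 1/373  =  0.00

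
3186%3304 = 3186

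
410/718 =205/359=0.57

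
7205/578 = 12 + 269/578 = 12.47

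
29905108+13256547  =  43161655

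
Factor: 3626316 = 2^2*3^3*33577^1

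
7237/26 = 7237/26  =  278.35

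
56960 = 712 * 80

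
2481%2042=439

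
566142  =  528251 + 37891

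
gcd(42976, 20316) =4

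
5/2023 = 5/2023 = 0.00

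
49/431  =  49/431=0.11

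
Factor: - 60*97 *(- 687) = 2^2*3^2 * 5^1*97^1 * 229^1 =3998340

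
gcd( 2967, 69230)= 989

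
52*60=3120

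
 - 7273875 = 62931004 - 70204879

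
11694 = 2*5847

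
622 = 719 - 97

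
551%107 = 16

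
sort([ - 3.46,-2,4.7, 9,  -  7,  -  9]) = [ - 9, - 7, - 3.46 ,  -  2, 4.7,9 ] 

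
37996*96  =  3647616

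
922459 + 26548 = 949007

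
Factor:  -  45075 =- 3^1*5^2*601^1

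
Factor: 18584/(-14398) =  - 2^2*101^1 *313^(  -  1) = - 404/313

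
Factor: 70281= 3^3*19^1*137^1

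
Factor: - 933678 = -2^1*3^2 * 51871^1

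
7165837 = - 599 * (-11963) 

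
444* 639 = 283716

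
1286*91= 117026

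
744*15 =11160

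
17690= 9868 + 7822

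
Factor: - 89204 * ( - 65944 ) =2^5*29^1 * 769^1 *8243^1 = 5882468576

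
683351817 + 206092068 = 889443885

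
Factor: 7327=17^1 * 431^1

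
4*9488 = 37952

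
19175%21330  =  19175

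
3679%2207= 1472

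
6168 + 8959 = 15127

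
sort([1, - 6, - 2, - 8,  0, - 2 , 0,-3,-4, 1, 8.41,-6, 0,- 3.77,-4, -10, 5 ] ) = [ - 10, - 8, - 6,-6,-4, - 4, - 3.77, - 3,-2, - 2,  0, 0, 0,  1, 1,5,8.41]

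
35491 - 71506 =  - 36015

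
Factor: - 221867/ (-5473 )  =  527/13 =13^( - 1 )*17^1*31^1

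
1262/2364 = 631/1182 = 0.53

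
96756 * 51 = 4934556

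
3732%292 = 228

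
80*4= 320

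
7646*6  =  45876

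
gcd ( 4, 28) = 4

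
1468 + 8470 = 9938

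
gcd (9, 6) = 3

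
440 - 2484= - 2044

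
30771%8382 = 5625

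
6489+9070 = 15559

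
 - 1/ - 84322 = 1/84322 = 0.00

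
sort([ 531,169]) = [169,531]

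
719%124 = 99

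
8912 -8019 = 893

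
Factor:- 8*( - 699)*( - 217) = -2^3*3^1*7^1*31^1*233^1 = -1213464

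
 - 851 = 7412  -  8263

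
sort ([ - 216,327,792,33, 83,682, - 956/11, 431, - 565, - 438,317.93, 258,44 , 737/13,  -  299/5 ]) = [ - 565, - 438, - 216, -956/11, - 299/5, 33,44, 737/13, 83, 258,317.93,327, 431, 682, 792]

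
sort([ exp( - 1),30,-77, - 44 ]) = [ - 77, - 44,  exp(  -  1), 30] 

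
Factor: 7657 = 13^1*19^1*31^1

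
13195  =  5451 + 7744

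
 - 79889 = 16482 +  - 96371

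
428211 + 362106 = 790317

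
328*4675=1533400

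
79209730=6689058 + 72520672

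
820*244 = 200080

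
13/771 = 13/771 = 0.02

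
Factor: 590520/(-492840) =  - 133/111 = -3^(-1)  *  7^1* 19^1*37^(-1)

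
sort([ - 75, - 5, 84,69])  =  [  -  75,-5 , 69,  84]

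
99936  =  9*11104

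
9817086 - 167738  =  9649348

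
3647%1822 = 3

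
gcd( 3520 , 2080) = 160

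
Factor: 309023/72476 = 2^( - 2 )*11^1 * 13^1 * 2161^1 * 18119^( - 1 )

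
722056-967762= - 245706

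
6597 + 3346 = 9943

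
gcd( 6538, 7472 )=934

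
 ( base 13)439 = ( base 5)10344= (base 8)1324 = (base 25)13O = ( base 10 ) 724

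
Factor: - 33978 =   -  2^1*3^1*7^1*809^1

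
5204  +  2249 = 7453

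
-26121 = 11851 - 37972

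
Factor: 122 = 2^1*61^1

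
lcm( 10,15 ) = 30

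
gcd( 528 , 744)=24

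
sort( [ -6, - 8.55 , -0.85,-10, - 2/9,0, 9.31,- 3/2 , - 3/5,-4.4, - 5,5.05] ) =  [-10, - 8.55, - 6, - 5, -4.4,-3/2 , - 0.85,-3/5, - 2/9,0 , 5.05,9.31]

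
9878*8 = 79024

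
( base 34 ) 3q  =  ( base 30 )48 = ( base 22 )5I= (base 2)10000000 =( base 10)128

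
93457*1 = 93457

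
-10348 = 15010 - 25358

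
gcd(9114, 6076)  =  3038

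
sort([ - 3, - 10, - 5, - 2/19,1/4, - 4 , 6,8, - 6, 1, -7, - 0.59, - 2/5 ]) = [ - 10,-7 , - 6, - 5, - 4, - 3, - 0.59 , - 2/5,-2/19, 1/4, 1, 6,8 ] 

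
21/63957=7/21319 = 0.00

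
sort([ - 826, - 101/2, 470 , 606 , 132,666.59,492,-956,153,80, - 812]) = [ - 956, - 826, - 812, - 101/2, 80,  132,153, 470,492,606, 666.59] 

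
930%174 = 60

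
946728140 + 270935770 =1217663910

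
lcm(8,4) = 8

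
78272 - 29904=48368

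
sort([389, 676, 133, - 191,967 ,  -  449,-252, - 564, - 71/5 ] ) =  [ - 564, - 449, - 252,  -  191, -71/5 , 133 , 389, 676, 967]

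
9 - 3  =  6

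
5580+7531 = 13111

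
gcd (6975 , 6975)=6975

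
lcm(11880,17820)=35640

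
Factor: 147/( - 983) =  - 3^1*7^2*983^(-1)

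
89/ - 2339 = - 89/2339=- 0.04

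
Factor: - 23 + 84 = 61^1  =  61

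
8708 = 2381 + 6327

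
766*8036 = 6155576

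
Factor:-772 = -2^2*193^1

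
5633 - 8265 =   -  2632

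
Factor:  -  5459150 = - 2^1*5^2*41^1*2663^1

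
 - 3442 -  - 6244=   2802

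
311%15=11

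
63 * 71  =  4473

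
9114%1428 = 546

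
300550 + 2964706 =3265256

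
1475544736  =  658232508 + 817312228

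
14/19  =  14/19 = 0.74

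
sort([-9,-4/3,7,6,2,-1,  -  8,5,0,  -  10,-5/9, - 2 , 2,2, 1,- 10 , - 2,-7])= [-10 , - 10, - 9,-8,-7,-2 ,-2,-4/3, -1,-5/9,0,1,2,2,2,5 , 6,7]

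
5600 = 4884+716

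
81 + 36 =117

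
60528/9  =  6725 + 1/3 = 6725.33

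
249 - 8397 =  - 8148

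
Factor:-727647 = - 3^1*59^1*4111^1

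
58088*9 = 522792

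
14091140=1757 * 8020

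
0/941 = 0=   0.00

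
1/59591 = 1/59591  =  0.00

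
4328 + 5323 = 9651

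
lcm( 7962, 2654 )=7962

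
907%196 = 123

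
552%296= 256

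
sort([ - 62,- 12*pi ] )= [-62,-12*pi]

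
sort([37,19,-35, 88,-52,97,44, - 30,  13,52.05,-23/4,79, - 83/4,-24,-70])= [ - 70 , - 52, - 35, - 30, - 24, - 83/4, - 23/4,13,19,37,44,52.05, 79, 88, 97 ] 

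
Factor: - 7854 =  - 2^1*3^1*7^1*11^1 *17^1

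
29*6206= 179974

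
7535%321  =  152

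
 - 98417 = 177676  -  276093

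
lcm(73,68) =4964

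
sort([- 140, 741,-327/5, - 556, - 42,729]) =[- 556, - 140, - 327/5,  -  42,729, 741]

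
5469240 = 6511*840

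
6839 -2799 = 4040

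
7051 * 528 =3722928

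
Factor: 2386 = 2^1 * 1193^1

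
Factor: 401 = 401^1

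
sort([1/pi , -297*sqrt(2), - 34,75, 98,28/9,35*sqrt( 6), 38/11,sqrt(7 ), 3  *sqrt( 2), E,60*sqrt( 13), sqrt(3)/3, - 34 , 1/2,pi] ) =[ - 297*sqrt( 2), - 34,-34, 1/pi,1/2,sqrt( 3 ) /3 , sqrt(7),E, 28/9, pi,38/11, 3*sqrt (2),75,35*sqrt( 6 ) , 98,60*sqrt(13)]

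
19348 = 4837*4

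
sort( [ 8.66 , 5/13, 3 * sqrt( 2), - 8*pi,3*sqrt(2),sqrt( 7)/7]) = [-8 * pi, sqrt(7)/7,5/13, 3*sqrt( 2), 3*sqrt( 2 ) , 8.66] 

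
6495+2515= 9010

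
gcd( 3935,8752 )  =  1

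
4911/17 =4911/17  =  288.88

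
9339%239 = 18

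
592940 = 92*6445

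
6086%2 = 0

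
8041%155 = 136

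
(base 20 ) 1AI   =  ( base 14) 322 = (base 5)4433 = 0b1001101010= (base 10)618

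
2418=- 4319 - -6737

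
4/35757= 4/35757 = 0.00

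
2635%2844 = 2635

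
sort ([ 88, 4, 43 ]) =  [ 4,43,88]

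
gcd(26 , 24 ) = 2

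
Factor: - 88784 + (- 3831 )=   -  92615 = - 5^1*18523^1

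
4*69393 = 277572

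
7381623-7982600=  - 600977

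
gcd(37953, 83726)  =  1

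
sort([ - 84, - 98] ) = [ - 98, - 84]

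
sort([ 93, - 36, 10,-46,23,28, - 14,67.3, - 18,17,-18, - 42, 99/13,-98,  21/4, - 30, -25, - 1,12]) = [  -  98, - 46, - 42, - 36,-30,  -  25, - 18, - 18, - 14, - 1, 21/4, 99/13, 10, 12,17, 23,  28,67.3,93 ] 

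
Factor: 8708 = 2^2*7^1*311^1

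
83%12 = 11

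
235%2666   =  235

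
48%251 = 48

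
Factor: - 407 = -11^1  *  37^1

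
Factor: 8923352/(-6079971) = -2^3 * 3^( - 1 )*181^ ( - 1)*11197^( - 1 )*1115419^1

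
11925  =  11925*1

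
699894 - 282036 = 417858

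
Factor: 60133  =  60133^1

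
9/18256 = 9/18256= 0.00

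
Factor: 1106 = 2^1*7^1*79^1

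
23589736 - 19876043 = 3713693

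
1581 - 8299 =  - 6718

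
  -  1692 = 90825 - 92517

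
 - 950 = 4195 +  - 5145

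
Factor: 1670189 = 53^1* 31513^1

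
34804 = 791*44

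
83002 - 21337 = 61665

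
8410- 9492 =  - 1082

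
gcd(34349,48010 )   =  1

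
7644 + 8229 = 15873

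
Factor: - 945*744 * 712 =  - 2^6*3^4*5^1*7^1*31^1*89^1 = - 500592960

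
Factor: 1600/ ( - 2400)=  - 2/3 = - 2^1*3^ ( - 1)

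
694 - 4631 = -3937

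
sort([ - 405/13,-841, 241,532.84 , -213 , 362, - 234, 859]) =[-841,- 234, -213, - 405/13, 241, 362,  532.84, 859]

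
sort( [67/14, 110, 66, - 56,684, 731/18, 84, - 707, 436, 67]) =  [ - 707, - 56, 67/14,731/18, 66, 67,  84, 110,436,684 ]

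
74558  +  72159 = 146717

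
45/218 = 45/218 =0.21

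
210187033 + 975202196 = 1185389229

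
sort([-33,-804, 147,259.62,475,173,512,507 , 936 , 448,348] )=[ - 804, - 33, 147,  173,259.62,348,448, 475, 507, 512,936 ] 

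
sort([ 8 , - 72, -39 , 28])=[-72, - 39, 8,28] 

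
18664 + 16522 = 35186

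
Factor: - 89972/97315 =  - 2^2*5^( - 1 )*83^1*271^1*19463^( - 1) 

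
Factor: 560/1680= 1/3 = 3^( - 1) 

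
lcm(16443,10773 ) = 312417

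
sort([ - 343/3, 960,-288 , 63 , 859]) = [ - 288, - 343/3,63, 859,960 ]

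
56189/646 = 86  +  633/646 = 86.98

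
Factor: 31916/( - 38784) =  - 79/96 =- 2^( - 5 ) * 3^( - 1)*79^1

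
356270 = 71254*5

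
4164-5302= -1138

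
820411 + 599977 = 1420388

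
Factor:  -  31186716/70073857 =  - 2^2*3^1 * 7^(  -  1 ) * 11^1*29^1*31^( -1)  *  8147^1 * 322921^( -1 )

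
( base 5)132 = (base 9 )46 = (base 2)101010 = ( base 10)42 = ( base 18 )26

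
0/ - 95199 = 0/1 = - 0.00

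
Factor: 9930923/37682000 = 2^( - 4 )*5^( - 3)*83^ ( - 1)*227^ ( - 1) * 9930923^1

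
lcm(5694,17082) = 17082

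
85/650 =17/130 =0.13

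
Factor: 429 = 3^1*11^1*13^1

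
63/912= 21/304 = 0.07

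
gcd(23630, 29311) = 1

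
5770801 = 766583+5004218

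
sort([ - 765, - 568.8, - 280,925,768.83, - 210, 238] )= [- 765, - 568.8, - 280, - 210, 238 , 768.83,925 ]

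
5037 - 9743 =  - 4706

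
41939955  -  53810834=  - 11870879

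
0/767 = 0  =  0.00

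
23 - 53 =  - 30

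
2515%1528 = 987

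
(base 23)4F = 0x6b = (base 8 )153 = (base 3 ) 10222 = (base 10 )107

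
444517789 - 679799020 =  - 235281231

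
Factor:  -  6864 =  - 2^4*3^1*11^1 *13^1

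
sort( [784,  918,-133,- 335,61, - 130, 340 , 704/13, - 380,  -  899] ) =[ - 899,-380 ,-335,-133,  -  130, 704/13, 61, 340,784, 918]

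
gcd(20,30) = 10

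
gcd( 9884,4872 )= 28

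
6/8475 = 2/2825 = 0.00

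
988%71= 65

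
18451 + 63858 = 82309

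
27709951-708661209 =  -680951258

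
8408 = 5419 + 2989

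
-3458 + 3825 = 367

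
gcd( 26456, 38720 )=8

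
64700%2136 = 620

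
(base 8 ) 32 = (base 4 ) 122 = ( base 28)Q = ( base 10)26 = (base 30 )q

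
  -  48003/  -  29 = 1655 + 8/29  =  1655.28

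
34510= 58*595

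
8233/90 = 91 + 43/90 = 91.48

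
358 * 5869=2101102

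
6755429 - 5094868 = 1660561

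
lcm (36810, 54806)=2466270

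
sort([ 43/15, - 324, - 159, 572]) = [-324, - 159, 43/15,572]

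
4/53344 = 1/13336= 0.00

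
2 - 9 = -7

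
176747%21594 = 3995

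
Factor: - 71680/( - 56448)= 80/63 = 2^4*3^(-2)*5^1*7^( - 1 )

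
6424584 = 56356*114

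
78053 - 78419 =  - 366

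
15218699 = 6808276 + 8410423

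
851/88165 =851/88165= 0.01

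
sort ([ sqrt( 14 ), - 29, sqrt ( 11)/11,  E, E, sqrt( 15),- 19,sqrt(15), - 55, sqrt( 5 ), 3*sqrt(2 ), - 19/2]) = [-55, - 29, - 19, - 19/2 , sqrt (11)/11, sqrt (5 ), E , E, sqrt (14), sqrt( 15 ),sqrt(15),  3*sqrt( 2) ] 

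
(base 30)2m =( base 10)82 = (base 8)122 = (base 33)2G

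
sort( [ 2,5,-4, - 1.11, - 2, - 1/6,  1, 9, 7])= [ - 4, - 2, - 1.11, - 1/6,1, 2, 5, 7, 9]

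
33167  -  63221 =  - 30054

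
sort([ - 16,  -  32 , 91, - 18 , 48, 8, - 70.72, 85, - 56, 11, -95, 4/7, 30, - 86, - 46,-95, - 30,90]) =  [ - 95, - 95, -86,  -  70.72, - 56,- 46,  -  32 , -30,-18, - 16,  4/7, 8,11,30, 48, 85,  90, 91]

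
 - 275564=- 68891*4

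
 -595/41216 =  - 85/5888 = -  0.01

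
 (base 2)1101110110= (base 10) 886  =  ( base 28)13I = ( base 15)3e1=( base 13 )532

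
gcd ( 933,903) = 3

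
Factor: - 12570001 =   -  19^1*317^1*2087^1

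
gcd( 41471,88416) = 1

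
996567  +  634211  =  1630778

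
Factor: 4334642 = 2^1*13^1*293^1 * 569^1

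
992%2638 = 992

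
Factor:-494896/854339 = -2^4*211^( - 1)*4049^(-1) * 30931^1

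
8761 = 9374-613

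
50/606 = 25/303 = 0.08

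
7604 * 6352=48300608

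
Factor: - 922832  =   - 2^4  *137^1*421^1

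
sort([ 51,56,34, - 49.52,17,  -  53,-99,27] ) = [-99, - 53, - 49.52, 17,27,34 , 51,56] 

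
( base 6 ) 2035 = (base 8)707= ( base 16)1C7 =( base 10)455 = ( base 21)10E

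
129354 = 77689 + 51665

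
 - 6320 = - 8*790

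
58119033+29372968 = 87492001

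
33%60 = 33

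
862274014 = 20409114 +841864900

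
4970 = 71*70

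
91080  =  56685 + 34395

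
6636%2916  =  804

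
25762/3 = 25762/3  =  8587.33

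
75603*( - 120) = -9072360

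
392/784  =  1/2 = 0.50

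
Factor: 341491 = 341491^1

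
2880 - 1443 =1437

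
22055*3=66165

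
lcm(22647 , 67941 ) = 67941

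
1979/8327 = 1979/8327 =0.24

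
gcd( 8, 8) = 8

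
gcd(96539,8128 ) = 1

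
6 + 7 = 13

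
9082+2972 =12054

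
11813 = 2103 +9710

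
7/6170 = 7/6170=0.00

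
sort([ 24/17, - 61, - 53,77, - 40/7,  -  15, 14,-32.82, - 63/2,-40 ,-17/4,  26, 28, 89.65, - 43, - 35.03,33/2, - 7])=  [ - 61 ,-53, - 43,-40 , -35.03, - 32.82 , - 63/2,-15, - 7, - 40/7, - 17/4,24/17, 14,33/2,26, 28, 77,89.65] 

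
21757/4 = 5439 + 1/4 =5439.25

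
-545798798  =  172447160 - 718245958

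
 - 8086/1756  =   - 5 + 347/878 = - 4.60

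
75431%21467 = 11030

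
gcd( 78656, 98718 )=2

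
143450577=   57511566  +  85939011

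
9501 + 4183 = 13684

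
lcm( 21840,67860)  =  1900080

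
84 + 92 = 176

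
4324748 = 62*69754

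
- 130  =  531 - 661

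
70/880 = 7/88 = 0.08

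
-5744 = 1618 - 7362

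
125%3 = 2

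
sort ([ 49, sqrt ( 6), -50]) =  [  -  50,sqrt(6),49 ]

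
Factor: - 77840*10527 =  - 2^4*3^1*5^1*7^1*11^2 * 29^1*139^1 = -  819421680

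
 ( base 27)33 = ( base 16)54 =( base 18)4c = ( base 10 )84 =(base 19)48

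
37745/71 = 531  +  44/71 = 531.62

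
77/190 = 77/190=0.41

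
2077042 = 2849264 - 772222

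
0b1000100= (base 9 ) 75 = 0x44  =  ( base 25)2i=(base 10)68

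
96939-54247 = 42692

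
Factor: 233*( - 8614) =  - 2^1*59^1*73^1 *233^1 = - 2007062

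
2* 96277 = 192554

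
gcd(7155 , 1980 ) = 45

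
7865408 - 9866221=  -  2000813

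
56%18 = 2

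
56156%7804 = 1528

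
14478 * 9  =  130302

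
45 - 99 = - 54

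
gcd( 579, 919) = 1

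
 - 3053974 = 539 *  (  -  5666)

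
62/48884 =31/24442=0.00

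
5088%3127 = 1961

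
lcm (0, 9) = 0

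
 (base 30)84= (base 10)244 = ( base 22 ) B2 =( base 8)364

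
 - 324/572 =-1 + 62/143   =  - 0.57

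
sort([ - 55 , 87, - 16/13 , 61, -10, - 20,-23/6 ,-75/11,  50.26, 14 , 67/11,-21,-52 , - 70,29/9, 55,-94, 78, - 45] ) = [-94, - 70, - 55, - 52,-45, - 21, - 20, - 10,  -  75/11, - 23/6,  -  16/13 , 29/9,  67/11,14, 50.26,55,61 , 78, 87]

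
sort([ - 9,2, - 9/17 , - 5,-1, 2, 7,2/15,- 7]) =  [- 9, - 7, - 5,  -  1, -9/17,  2/15,2, 2, 7]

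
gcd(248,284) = 4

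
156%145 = 11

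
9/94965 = 3/31655 = 0.00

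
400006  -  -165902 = 565908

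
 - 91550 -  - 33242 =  - 58308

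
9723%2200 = 923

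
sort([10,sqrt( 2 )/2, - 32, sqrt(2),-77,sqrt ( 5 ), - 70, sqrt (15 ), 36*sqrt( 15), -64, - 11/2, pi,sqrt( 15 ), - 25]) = [ - 77,-70, - 64,- 32, - 25, - 11/2, sqrt(2 )/2, sqrt(2), sqrt(5), pi,sqrt(15 ),sqrt(15), 10, 36 * sqrt ( 15) ]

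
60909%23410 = 14089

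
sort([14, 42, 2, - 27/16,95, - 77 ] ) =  [ - 77, - 27/16,2,  14,42,95 ] 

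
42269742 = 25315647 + 16954095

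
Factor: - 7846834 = -2^1*3923417^1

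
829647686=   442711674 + 386936012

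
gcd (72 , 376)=8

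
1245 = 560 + 685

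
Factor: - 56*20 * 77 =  - 86240=- 2^5 * 5^1*7^2*11^1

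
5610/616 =255/28 = 9.11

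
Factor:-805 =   -  5^1*7^1 * 23^1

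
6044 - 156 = 5888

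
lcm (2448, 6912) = 117504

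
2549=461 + 2088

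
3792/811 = 3792/811 = 4.68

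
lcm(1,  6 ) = 6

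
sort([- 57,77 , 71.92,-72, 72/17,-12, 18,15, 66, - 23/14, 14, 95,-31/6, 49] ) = [ - 72 ,-57,-12,  -  31/6, - 23/14,72/17 , 14, 15, 18, 49,66, 71.92, 77, 95] 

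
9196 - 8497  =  699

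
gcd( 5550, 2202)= 6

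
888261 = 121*7341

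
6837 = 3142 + 3695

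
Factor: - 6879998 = -2^1*3439999^1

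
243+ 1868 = 2111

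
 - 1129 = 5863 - 6992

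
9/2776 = 9/2776 = 0.00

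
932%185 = 7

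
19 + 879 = 898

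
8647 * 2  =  17294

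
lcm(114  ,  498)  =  9462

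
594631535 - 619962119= -25330584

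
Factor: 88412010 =2^1*3^1 * 5^1*29^1*151^1*673^1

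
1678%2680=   1678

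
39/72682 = 39/72682 = 0.00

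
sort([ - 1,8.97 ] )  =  [- 1,8.97]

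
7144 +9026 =16170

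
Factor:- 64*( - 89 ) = 5696 = 2^6 * 89^1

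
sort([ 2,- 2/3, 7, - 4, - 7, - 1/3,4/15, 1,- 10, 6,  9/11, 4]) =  [ - 10, - 7,-4,-2/3, - 1/3, 4/15, 9/11, 1, 2, 4 , 6,7]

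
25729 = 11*2339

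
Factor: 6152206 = 2^1 * 47^1*65449^1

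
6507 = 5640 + 867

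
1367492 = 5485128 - 4117636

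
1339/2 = 1339/2 = 669.50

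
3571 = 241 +3330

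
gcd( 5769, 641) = 641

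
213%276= 213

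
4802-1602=3200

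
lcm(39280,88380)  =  353520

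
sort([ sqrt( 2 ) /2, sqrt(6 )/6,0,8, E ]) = [0 , sqrt(6) /6, sqrt(2) /2, E , 8]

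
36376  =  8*4547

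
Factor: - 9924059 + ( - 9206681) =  - 19130740 = - 2^2* 5^1 * 563^1*1699^1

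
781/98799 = 781/98799= 0.01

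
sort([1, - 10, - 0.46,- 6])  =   [  -  10,  -  6,-0.46,1 ]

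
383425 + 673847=1057272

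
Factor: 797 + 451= 2^5*3^1*13^1= 1248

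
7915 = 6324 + 1591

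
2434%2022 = 412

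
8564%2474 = 1142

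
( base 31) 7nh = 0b1110100100001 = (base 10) 7457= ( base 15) 2322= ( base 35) 632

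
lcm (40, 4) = 40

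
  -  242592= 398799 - 641391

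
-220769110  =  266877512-487646622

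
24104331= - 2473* ( - 9747 )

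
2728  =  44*62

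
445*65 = 28925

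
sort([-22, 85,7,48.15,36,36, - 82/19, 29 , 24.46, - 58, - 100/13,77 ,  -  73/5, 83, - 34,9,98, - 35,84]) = [ - 58,-35,-34,-22,- 73/5,  -  100/13,-82/19, 7, 9,  24.46,  29, 36, 36,48.15,77,  83, 84,85,98]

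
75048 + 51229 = 126277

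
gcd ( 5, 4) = 1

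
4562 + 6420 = 10982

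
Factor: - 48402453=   - 3^1 * 11^1 *1466741^1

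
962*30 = 28860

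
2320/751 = 2320/751 = 3.09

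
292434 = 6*48739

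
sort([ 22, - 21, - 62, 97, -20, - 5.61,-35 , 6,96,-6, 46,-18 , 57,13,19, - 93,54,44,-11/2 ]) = [-93, - 62 , - 35,  -  21, - 20,-18, - 6, - 5.61, - 11/2, 6, 13, 19, 22,44, 46, 54,57,96, 97 ] 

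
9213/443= 9213/443 = 20.80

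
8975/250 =359/10 = 35.90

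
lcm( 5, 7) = 35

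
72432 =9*8048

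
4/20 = 1/5 = 0.20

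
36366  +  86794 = 123160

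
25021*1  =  25021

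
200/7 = 200/7 = 28.57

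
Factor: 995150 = 2^1*5^2*13^1*1531^1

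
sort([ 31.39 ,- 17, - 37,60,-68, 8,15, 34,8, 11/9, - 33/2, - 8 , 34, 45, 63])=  [ - 68 , - 37, - 17,-33/2, - 8,11/9,8, 8,15,31.39, 34,34 , 45, 60, 63]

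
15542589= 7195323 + 8347266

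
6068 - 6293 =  - 225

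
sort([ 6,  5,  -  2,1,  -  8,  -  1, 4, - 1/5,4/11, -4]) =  [  -  8,  -  4, - 2, - 1,-1/5, 4/11,1, 4,5, 6 ] 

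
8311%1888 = 759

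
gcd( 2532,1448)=4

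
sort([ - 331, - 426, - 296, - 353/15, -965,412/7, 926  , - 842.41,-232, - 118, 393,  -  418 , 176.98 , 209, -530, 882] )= [  -  965, - 842.41, - 530, - 426, - 418 , - 331,-296,-232,-118,-353/15, 412/7, 176.98,209,393, 882, 926] 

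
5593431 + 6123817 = 11717248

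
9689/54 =179 + 23/54 =179.43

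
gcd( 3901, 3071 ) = 83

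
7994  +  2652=10646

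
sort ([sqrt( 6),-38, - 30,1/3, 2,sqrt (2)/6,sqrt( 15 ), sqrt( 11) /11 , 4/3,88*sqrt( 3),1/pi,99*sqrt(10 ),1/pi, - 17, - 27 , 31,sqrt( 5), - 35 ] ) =[  -  38, -35, - 30, - 27, - 17,sqrt(2 )/6,  sqrt( 11) /11,1/pi,1/pi,1/3,4/3,2,sqrt( 5), sqrt( 6),sqrt(15),31 , 88*sqrt(3 ),99*sqrt(10)] 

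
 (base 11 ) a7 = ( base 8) 165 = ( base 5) 432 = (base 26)4d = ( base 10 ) 117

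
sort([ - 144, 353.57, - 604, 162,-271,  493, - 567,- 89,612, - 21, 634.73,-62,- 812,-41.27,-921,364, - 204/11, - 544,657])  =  [ - 921,-812, - 604, - 567,  -  544, - 271, - 144, - 89,-62,-41.27,-21, - 204/11,162, 353.57,364, 493,612,634.73,657]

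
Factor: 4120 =2^3*5^1*103^1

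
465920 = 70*6656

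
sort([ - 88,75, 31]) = [ - 88,31, 75]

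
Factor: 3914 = 2^1* 19^1*103^1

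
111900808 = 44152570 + 67748238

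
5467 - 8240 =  - 2773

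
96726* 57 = 5513382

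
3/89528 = 3/89528 = 0.00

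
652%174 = 130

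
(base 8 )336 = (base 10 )222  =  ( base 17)D1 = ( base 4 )3132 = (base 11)192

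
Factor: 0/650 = 0=0^1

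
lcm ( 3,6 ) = 6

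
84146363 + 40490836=124637199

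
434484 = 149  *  2916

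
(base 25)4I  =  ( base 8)166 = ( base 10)118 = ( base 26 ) 4e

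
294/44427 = 98/14809=0.01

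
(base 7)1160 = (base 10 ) 434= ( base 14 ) 230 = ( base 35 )ce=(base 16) 1b2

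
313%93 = 34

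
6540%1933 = 741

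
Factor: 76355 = 5^1*15271^1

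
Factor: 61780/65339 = 2^2*5^1*223^( - 1)*293^( - 1)* 3089^1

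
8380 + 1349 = 9729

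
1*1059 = 1059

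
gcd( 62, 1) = 1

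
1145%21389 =1145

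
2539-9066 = -6527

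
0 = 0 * 81064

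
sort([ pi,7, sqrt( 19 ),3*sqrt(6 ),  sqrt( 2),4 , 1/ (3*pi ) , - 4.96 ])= [ - 4.96, 1/( 3*pi) , sqrt(2), pi,4, sqrt ( 19),7 , 3*sqrt( 6) ] 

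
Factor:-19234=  - 2^1*59^1 * 163^1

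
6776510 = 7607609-831099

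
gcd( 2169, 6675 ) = 3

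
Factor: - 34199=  - 11^1*3109^1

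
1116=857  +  259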